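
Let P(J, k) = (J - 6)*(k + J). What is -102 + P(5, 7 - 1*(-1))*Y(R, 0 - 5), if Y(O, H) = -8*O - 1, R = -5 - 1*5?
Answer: -1129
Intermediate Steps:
R = -10 (R = -5 - 5 = -10)
Y(O, H) = -1 - 8*O
P(J, k) = (-6 + J)*(J + k)
-102 + P(5, 7 - 1*(-1))*Y(R, 0 - 5) = -102 + (5² - 6*5 - 6*(7 - 1*(-1)) + 5*(7 - 1*(-1)))*(-1 - 8*(-10)) = -102 + (25 - 30 - 6*(7 + 1) + 5*(7 + 1))*(-1 + 80) = -102 + (25 - 30 - 6*8 + 5*8)*79 = -102 + (25 - 30 - 48 + 40)*79 = -102 - 13*79 = -102 - 1027 = -1129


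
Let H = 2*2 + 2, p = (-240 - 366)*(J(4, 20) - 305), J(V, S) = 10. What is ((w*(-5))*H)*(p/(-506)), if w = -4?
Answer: -10726200/253 ≈ -42396.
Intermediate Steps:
p = 178770 (p = (-240 - 366)*(10 - 305) = -606*(-295) = 178770)
H = 6 (H = 4 + 2 = 6)
((w*(-5))*H)*(p/(-506)) = (-4*(-5)*6)*(178770/(-506)) = (20*6)*(178770*(-1/506)) = 120*(-89385/253) = -10726200/253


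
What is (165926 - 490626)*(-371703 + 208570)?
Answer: 52969285100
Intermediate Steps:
(165926 - 490626)*(-371703 + 208570) = -324700*(-163133) = 52969285100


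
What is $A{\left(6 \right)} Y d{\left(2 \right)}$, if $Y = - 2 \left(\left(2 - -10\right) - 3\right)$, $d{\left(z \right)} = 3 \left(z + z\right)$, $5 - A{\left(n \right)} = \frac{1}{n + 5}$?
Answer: $- \frac{11664}{11} \approx -1060.4$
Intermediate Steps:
$A{\left(n \right)} = 5 - \frac{1}{5 + n}$ ($A{\left(n \right)} = 5 - \frac{1}{n + 5} = 5 - \frac{1}{5 + n}$)
$d{\left(z \right)} = 6 z$ ($d{\left(z \right)} = 3 \cdot 2 z = 6 z$)
$Y = -18$ ($Y = - 2 \left(\left(2 + 10\right) - 3\right) = - 2 \left(12 - 3\right) = \left(-2\right) 9 = -18$)
$A{\left(6 \right)} Y d{\left(2 \right)} = \frac{24 + 5 \cdot 6}{5 + 6} \left(-18\right) 6 \cdot 2 = \frac{24 + 30}{11} \left(-18\right) 12 = \frac{1}{11} \cdot 54 \left(-18\right) 12 = \frac{54}{11} \left(-18\right) 12 = \left(- \frac{972}{11}\right) 12 = - \frac{11664}{11}$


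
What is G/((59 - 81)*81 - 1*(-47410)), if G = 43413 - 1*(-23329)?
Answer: 1963/1342 ≈ 1.4627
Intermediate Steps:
G = 66742 (G = 43413 + 23329 = 66742)
G/((59 - 81)*81 - 1*(-47410)) = 66742/((59 - 81)*81 - 1*(-47410)) = 66742/(-22*81 + 47410) = 66742/(-1782 + 47410) = 66742/45628 = 66742*(1/45628) = 1963/1342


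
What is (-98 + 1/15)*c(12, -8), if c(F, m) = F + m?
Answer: -5876/15 ≈ -391.73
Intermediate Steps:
(-98 + 1/15)*c(12, -8) = (-98 + 1/15)*(12 - 8) = (-98 + 1/15)*4 = -1469/15*4 = -5876/15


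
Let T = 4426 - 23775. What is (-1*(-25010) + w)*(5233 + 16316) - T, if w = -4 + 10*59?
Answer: 551587553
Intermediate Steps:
w = 586 (w = -4 + 590 = 586)
T = -19349
(-1*(-25010) + w)*(5233 + 16316) - T = (-1*(-25010) + 586)*(5233 + 16316) - 1*(-19349) = (25010 + 586)*21549 + 19349 = 25596*21549 + 19349 = 551568204 + 19349 = 551587553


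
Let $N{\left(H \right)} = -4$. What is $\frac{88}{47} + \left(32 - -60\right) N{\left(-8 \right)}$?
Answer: $- \frac{17208}{47} \approx -366.13$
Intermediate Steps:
$\frac{88}{47} + \left(32 - -60\right) N{\left(-8 \right)} = \frac{88}{47} + \left(32 - -60\right) \left(-4\right) = 88 \cdot \frac{1}{47} + \left(32 + 60\right) \left(-4\right) = \frac{88}{47} + 92 \left(-4\right) = \frac{88}{47} - 368 = - \frac{17208}{47}$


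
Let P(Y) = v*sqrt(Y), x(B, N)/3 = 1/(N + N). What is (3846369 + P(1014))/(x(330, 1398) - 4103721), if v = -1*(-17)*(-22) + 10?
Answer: -3584815908/3824667971 + 4410224*sqrt(6)/3824667971 ≈ -0.93446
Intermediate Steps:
x(B, N) = 3/(2*N) (x(B, N) = 3/(N + N) = 3/((2*N)) = 3*(1/(2*N)) = 3/(2*N))
v = -364 (v = 17*(-22) + 10 = -374 + 10 = -364)
P(Y) = -364*sqrt(Y)
(3846369 + P(1014))/(x(330, 1398) - 4103721) = (3846369 - 4732*sqrt(6))/((3/2)/1398 - 4103721) = (3846369 - 4732*sqrt(6))/((3/2)*(1/1398) - 4103721) = (3846369 - 4732*sqrt(6))/(1/932 - 4103721) = (3846369 - 4732*sqrt(6))/(-3824667971/932) = (3846369 - 4732*sqrt(6))*(-932/3824667971) = -3584815908/3824667971 + 4410224*sqrt(6)/3824667971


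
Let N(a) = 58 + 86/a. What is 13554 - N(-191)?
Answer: 2577822/191 ≈ 13496.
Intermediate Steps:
13554 - N(-191) = 13554 - (58 + 86/(-191)) = 13554 - (58 + 86*(-1/191)) = 13554 - (58 - 86/191) = 13554 - 1*10992/191 = 13554 - 10992/191 = 2577822/191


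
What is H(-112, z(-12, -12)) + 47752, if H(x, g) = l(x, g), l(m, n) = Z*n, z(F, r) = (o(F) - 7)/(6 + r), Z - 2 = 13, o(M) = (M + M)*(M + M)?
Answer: 92659/2 ≈ 46330.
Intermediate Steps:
o(M) = 4*M**2 (o(M) = (2*M)*(2*M) = 4*M**2)
Z = 15 (Z = 2 + 13 = 15)
z(F, r) = (-7 + 4*F**2)/(6 + r) (z(F, r) = (4*F**2 - 7)/(6 + r) = (-7 + 4*F**2)/(6 + r))
l(m, n) = 15*n
H(x, g) = 15*g
H(-112, z(-12, -12)) + 47752 = 15*((-7 + 4*(-12)**2)/(6 - 12)) + 47752 = 15*((-7 + 4*144)/(-6)) + 47752 = 15*(-(-7 + 576)/6) + 47752 = 15*(-1/6*569) + 47752 = 15*(-569/6) + 47752 = -2845/2 + 47752 = 92659/2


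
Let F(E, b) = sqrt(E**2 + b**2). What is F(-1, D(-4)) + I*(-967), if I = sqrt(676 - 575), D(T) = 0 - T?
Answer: sqrt(17) - 967*sqrt(101) ≈ -9714.1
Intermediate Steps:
D(T) = -T
I = sqrt(101) ≈ 10.050
F(-1, D(-4)) + I*(-967) = sqrt((-1)**2 + (-1*(-4))**2) + sqrt(101)*(-967) = sqrt(1 + 4**2) - 967*sqrt(101) = sqrt(1 + 16) - 967*sqrt(101) = sqrt(17) - 967*sqrt(101)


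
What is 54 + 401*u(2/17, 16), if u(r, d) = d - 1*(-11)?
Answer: 10881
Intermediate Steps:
u(r, d) = 11 + d (u(r, d) = d + 11 = 11 + d)
54 + 401*u(2/17, 16) = 54 + 401*(11 + 16) = 54 + 401*27 = 54 + 10827 = 10881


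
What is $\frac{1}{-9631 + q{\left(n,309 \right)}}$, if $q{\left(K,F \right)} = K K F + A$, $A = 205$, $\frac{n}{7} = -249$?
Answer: $\frac{1}{938747715} \approx 1.0652 \cdot 10^{-9}$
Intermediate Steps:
$n = -1743$ ($n = 7 \left(-249\right) = -1743$)
$q{\left(K,F \right)} = 205 + F K^{2}$ ($q{\left(K,F \right)} = K K F + 205 = K^{2} F + 205 = F K^{2} + 205 = 205 + F K^{2}$)
$\frac{1}{-9631 + q{\left(n,309 \right)}} = \frac{1}{-9631 + \left(205 + 309 \left(-1743\right)^{2}\right)} = \frac{1}{-9631 + \left(205 + 309 \cdot 3038049\right)} = \frac{1}{-9631 + \left(205 + 938757141\right)} = \frac{1}{-9631 + 938757346} = \frac{1}{938747715}$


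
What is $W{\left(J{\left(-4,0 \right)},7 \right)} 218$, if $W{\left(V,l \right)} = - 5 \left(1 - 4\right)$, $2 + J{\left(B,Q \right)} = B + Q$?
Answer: $3270$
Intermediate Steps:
$J{\left(B,Q \right)} = -2 + B + Q$ ($J{\left(B,Q \right)} = -2 + \left(B + Q\right) = -2 + B + Q$)
$W{\left(V,l \right)} = 15$ ($W{\left(V,l \right)} = \left(-5\right) \left(-3\right) = 15$)
$W{\left(J{\left(-4,0 \right)},7 \right)} 218 = 15 \cdot 218 = 3270$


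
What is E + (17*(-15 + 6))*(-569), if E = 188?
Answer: 87245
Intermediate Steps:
E + (17*(-15 + 6))*(-569) = 188 + (17*(-15 + 6))*(-569) = 188 + (17*(-9))*(-569) = 188 - 153*(-569) = 188 + 87057 = 87245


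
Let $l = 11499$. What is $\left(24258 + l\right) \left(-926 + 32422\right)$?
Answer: $1126202472$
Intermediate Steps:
$\left(24258 + l\right) \left(-926 + 32422\right) = \left(24258 + 11499\right) \left(-926 + 32422\right) = 35757 \cdot 31496 = 1126202472$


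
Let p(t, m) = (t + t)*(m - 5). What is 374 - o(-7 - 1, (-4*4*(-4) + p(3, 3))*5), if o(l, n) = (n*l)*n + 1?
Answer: 541173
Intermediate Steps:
p(t, m) = 2*t*(-5 + m) (p(t, m) = (2*t)*(-5 + m) = 2*t*(-5 + m))
o(l, n) = 1 + l*n**2 (o(l, n) = (l*n)*n + 1 = l*n**2 + 1 = 1 + l*n**2)
374 - o(-7 - 1, (-4*4*(-4) + p(3, 3))*5) = 374 - (1 + (-7 - 1)*((-4*4*(-4) + 2*3*(-5 + 3))*5)**2) = 374 - (1 - 8*25*(-16*(-4) + 2*3*(-2))**2) = 374 - (1 - 8*25*(64 - 12)**2) = 374 - (1 - 8*(52*5)**2) = 374 - (1 - 8*260**2) = 374 - (1 - 8*67600) = 374 - (1 - 540800) = 374 - 1*(-540799) = 374 + 540799 = 541173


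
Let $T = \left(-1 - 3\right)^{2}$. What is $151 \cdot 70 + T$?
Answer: $10586$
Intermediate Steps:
$T = 16$ ($T = \left(-4\right)^{2} = 16$)
$151 \cdot 70 + T = 151 \cdot 70 + 16 = 10570 + 16 = 10586$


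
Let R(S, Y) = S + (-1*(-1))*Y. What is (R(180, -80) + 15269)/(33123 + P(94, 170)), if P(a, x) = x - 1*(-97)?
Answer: 5123/11130 ≈ 0.46029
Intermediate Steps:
P(a, x) = 97 + x (P(a, x) = x + 97 = 97 + x)
R(S, Y) = S + Y (R(S, Y) = S + 1*Y = S + Y)
(R(180, -80) + 15269)/(33123 + P(94, 170)) = ((180 - 80) + 15269)/(33123 + (97 + 170)) = (100 + 15269)/(33123 + 267) = 15369/33390 = 15369*(1/33390) = 5123/11130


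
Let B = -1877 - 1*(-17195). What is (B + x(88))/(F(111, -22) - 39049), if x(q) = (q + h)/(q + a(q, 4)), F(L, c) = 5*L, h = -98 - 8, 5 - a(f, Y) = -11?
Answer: -796527/2001688 ≈ -0.39793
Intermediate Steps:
a(f, Y) = 16 (a(f, Y) = 5 - 1*(-11) = 5 + 11 = 16)
B = 15318 (B = -1877 + 17195 = 15318)
h = -106
x(q) = (-106 + q)/(16 + q) (x(q) = (q - 106)/(q + 16) = (-106 + q)/(16 + q))
(B + x(88))/(F(111, -22) - 39049) = (15318 + (-106 + 88)/(16 + 88))/(5*111 - 39049) = (15318 - 18/104)/(555 - 39049) = (15318 + (1/104)*(-18))/(-38494) = (15318 - 9/52)*(-1/38494) = (796527/52)*(-1/38494) = -796527/2001688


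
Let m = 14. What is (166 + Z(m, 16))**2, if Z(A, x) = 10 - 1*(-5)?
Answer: 32761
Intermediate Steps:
Z(A, x) = 15 (Z(A, x) = 10 + 5 = 15)
(166 + Z(m, 16))**2 = (166 + 15)**2 = 181**2 = 32761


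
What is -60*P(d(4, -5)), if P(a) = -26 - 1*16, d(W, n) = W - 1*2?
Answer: 2520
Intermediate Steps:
d(W, n) = -2 + W (d(W, n) = W - 2 = -2 + W)
P(a) = -42 (P(a) = -26 - 16 = -42)
-60*P(d(4, -5)) = -60*(-42) = 2520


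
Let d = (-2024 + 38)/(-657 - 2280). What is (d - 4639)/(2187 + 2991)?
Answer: -4540919/5069262 ≈ -0.89577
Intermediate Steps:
d = 662/979 (d = -1986/(-2937) = -1986*(-1/2937) = 662/979 ≈ 0.67620)
(d - 4639)/(2187 + 2991) = (662/979 - 4639)/(2187 + 2991) = -4540919/979/5178 = -4540919/979*1/5178 = -4540919/5069262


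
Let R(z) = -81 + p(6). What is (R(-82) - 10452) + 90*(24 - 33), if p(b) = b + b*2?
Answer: -11325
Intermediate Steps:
p(b) = 3*b (p(b) = b + 2*b = 3*b)
R(z) = -63 (R(z) = -81 + 3*6 = -81 + 18 = -63)
(R(-82) - 10452) + 90*(24 - 33) = (-63 - 10452) + 90*(24 - 33) = -10515 + 90*(-9) = -10515 - 810 = -11325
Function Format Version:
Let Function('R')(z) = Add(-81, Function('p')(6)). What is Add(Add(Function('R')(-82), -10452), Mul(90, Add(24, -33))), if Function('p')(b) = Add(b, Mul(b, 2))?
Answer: -11325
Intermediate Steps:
Function('p')(b) = Mul(3, b) (Function('p')(b) = Add(b, Mul(2, b)) = Mul(3, b))
Function('R')(z) = -63 (Function('R')(z) = Add(-81, Mul(3, 6)) = Add(-81, 18) = -63)
Add(Add(Function('R')(-82), -10452), Mul(90, Add(24, -33))) = Add(Add(-63, -10452), Mul(90, Add(24, -33))) = Add(-10515, Mul(90, -9)) = Add(-10515, -810) = -11325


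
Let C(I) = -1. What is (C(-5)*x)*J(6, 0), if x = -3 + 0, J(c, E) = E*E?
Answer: 0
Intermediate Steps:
J(c, E) = E²
x = -3
(C(-5)*x)*J(6, 0) = -1*(-3)*0² = 3*0 = 0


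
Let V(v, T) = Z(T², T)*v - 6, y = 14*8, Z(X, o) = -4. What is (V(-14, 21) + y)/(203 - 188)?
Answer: 54/5 ≈ 10.800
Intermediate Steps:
y = 112
V(v, T) = -6 - 4*v (V(v, T) = -4*v - 6 = -6 - 4*v)
(V(-14, 21) + y)/(203 - 188) = ((-6 - 4*(-14)) + 112)/(203 - 188) = ((-6 + 56) + 112)/15 = (50 + 112)*(1/15) = 162*(1/15) = 54/5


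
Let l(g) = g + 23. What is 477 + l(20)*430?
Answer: 18967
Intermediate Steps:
l(g) = 23 + g
477 + l(20)*430 = 477 + (23 + 20)*430 = 477 + 43*430 = 477 + 18490 = 18967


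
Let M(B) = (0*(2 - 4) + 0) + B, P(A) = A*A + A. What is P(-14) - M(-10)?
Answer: 192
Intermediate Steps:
P(A) = A + A² (P(A) = A² + A = A + A²)
M(B) = B (M(B) = (0*(-2) + 0) + B = (0 + 0) + B = 0 + B = B)
P(-14) - M(-10) = -14*(1 - 14) - 1*(-10) = -14*(-13) + 10 = 182 + 10 = 192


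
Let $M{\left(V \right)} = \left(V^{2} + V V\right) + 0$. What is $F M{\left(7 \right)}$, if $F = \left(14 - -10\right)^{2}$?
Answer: $56448$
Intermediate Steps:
$F = 576$ ($F = \left(14 + 10\right)^{2} = 24^{2} = 576$)
$M{\left(V \right)} = 2 V^{2}$ ($M{\left(V \right)} = \left(V^{2} + V^{2}\right) + 0 = 2 V^{2} + 0 = 2 V^{2}$)
$F M{\left(7 \right)} = 576 \cdot 2 \cdot 7^{2} = 576 \cdot 2 \cdot 49 = 576 \cdot 98 = 56448$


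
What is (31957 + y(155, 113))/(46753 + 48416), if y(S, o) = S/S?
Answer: 31958/95169 ≈ 0.33580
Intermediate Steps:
y(S, o) = 1
(31957 + y(155, 113))/(46753 + 48416) = (31957 + 1)/(46753 + 48416) = 31958/95169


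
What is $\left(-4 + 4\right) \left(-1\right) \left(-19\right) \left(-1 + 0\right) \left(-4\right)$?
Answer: $0$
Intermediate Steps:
$\left(-4 + 4\right) \left(-1\right) \left(-19\right) \left(-1 + 0\right) \left(-4\right) = 0 \left(-1\right) \left(-19\right) \left(\left(-1\right) \left(-4\right)\right) = 0 \left(-19\right) 4 = 0 \cdot 4 = 0$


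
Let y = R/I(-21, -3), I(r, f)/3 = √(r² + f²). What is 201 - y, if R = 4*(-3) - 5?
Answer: 201 + 17*√2/90 ≈ 201.27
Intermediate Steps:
I(r, f) = 3*√(f² + r²) (I(r, f) = 3*√(r² + f²) = 3*√(f² + r²))
R = -17 (R = -12 - 5 = -17)
y = -17*√2/90 (y = -17*1/(3*√((-3)² + (-21)²)) = -17*1/(3*√(9 + 441)) = -17*√2/90 ≈ -0.26713)
201 - y = 201 - (-17)*√2/90 = 201 + 17*√2/90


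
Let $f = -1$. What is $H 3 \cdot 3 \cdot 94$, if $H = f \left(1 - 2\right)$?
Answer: $846$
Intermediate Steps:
$H = 1$ ($H = - (1 - 2) = \left(-1\right) \left(-1\right) = 1$)
$H 3 \cdot 3 \cdot 94 = 1 \cdot 3 \cdot 3 \cdot 94 = 1 \cdot 9 \cdot 94 = 9 \cdot 94 = 846$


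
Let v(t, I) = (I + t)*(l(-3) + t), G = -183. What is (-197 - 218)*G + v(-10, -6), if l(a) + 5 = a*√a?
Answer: 76185 + 48*I*√3 ≈ 76185.0 + 83.138*I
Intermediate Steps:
l(a) = -5 + a^(3/2) (l(a) = -5 + a*√a = -5 + a^(3/2))
v(t, I) = (I + t)*(-5 + t - 3*I*√3) (v(t, I) = (I + t)*((-5 + (-3)^(3/2)) + t) = (I + t)*((-5 - 3*I*√3) + t) = (I + t)*(-5 + t - 3*I*√3))
(-197 - 218)*G + v(-10, -6) = (-197 - 218)*(-183) + ((-10)² - 6*(-10) - 1*(-6)*(5 + 3*I*√3) - 1*(-10)*(5 + 3*I*√3)) = -415*(-183) + (100 + 60 + (30 + 18*I*√3) + (50 + 30*I*√3)) = 75945 + (240 + 48*I*√3) = 76185 + 48*I*√3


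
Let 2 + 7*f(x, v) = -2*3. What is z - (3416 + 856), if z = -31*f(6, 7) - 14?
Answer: -29754/7 ≈ -4250.6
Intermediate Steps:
f(x, v) = -8/7 (f(x, v) = -2/7 + (-2*3)/7 = -2/7 + (⅐)*(-6) = -2/7 - 6/7 = -8/7)
z = 150/7 (z = -31*(-8/7) - 14 = 248/7 - 14 = 150/7 ≈ 21.429)
z - (3416 + 856) = 150/7 - (3416 + 856) = 150/7 - 1*4272 = 150/7 - 4272 = -29754/7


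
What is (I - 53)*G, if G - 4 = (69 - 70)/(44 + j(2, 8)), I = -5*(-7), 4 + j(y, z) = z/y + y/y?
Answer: -358/5 ≈ -71.600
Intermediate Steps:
j(y, z) = -3 + z/y (j(y, z) = -4 + (z/y + y/y) = -4 + (z/y + 1) = -4 + (1 + z/y) = -3 + z/y)
I = 35
G = 179/45 (G = 4 + (69 - 70)/(44 + (-3 + 8/2)) = 4 - 1/(44 + (-3 + 8*(½))) = 4 - 1/(44 + (-3 + 4)) = 4 - 1/(44 + 1) = 4 - 1/45 = 179/45 ≈ 3.9778)
(I - 53)*G = (35 - 53)*(179/45) = -18*179/45 = -358/5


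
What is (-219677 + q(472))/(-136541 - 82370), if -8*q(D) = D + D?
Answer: 219795/218911 ≈ 1.0040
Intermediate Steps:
q(D) = -D/4 (q(D) = -(D + D)/8 = -D/4)
(-219677 + q(472))/(-136541 - 82370) = (-219677 - ¼*472)/(-136541 - 82370) = (-219677 - 118)/(-218911) = -219795*(-1/218911) = 219795/218911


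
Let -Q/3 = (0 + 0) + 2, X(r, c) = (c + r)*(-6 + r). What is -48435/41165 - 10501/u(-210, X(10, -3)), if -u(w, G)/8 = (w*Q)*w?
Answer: -20591896333/17427614400 ≈ -1.1816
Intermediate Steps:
X(r, c) = (-6 + r)*(c + r)
Q = -6 (Q = -3*((0 + 0) + 2) = -3*(0 + 2) = -3*2 = -6)
u(w, G) = 48*w**2 (u(w, G) = -8*w*(-6)*w = -8*(-6*w)*w = -(-48)*w**2 = 48*w**2)
-48435/41165 - 10501/u(-210, X(10, -3)) = -48435/41165 - 10501/(48*(-210)**2) = -48435*1/41165 - 10501/(48*44100) = -9687/8233 - 10501/2116800 = -20591896333/17427614400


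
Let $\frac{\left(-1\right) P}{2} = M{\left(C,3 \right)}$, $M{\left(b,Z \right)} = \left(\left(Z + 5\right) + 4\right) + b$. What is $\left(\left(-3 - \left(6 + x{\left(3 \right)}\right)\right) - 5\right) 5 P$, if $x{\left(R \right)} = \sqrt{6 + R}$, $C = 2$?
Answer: $2380$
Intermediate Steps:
$M{\left(b,Z \right)} = 9 + Z + b$ ($M{\left(b,Z \right)} = \left(\left(5 + Z\right) + 4\right) + b = \left(9 + Z\right) + b = 9 + Z + b$)
$P = -28$ ($P = - 2 \left(9 + 3 + 2\right) = \left(-2\right) 14 = -28$)
$\left(\left(-3 - \left(6 + x{\left(3 \right)}\right)\right) - 5\right) 5 P = \left(\left(-3 - \left(6 + \sqrt{6 + 3}\right)\right) - 5\right) 5 \left(-28\right) = \left(\left(-3 - \left(6 + \sqrt{9}\right)\right) - 5\right) 5 \left(-28\right) = \left(\left(-3 - 9\right) - 5\right) 5 \left(-28\right) = \left(-12 - 5\right) 5 \left(-28\right) = \left(-17\right) 5 \left(-28\right) = \left(-85\right) \left(-28\right) = 2380$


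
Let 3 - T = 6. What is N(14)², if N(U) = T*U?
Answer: 1764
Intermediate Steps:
T = -3 (T = 3 - 1*6 = 3 - 6 = -3)
N(U) = -3*U
N(14)² = (-3*14)² = (-42)² = 1764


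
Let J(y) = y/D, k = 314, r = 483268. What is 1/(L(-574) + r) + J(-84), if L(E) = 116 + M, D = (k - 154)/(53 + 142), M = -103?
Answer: -395807131/3866248 ≈ -102.38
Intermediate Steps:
D = 32/39 (D = (314 - 154)/(53 + 142) = 160/195 = 160*(1/195) = 32/39 ≈ 0.82051)
L(E) = 13 (L(E) = 116 - 103 = 13)
J(y) = 39*y/32 (J(y) = y/(32/39) = y*(39/32) = 39*y/32)
1/(L(-574) + r) + J(-84) = 1/(13 + 483268) + (39/32)*(-84) = 1/483281 - 819/8 = -395807131/3866248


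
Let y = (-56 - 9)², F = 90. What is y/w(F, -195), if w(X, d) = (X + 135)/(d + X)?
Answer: -5915/3 ≈ -1971.7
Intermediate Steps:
y = 4225 (y = (-65)² = 4225)
w(X, d) = (135 + X)/(X + d)
y/w(F, -195) = 4225/(((135 + 90)/(90 - 195))) = 4225/((225/(-105))) = 4225/((-1/105*225)) = 4225/(-15/7) = 4225*(-7/15) = -5915/3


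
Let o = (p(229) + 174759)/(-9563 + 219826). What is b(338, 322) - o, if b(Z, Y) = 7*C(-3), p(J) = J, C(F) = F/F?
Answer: 1296853/210263 ≈ 6.1678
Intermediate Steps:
C(F) = 1
o = 174988/210263 (o = (229 + 174759)/(-9563 + 219826) = 174988/210263 ≈ 0.83223)
b(Z, Y) = 7 (b(Z, Y) = 7*1 = 7)
b(338, 322) - o = 7 - 1*174988/210263 = 7 - 174988/210263 = 1296853/210263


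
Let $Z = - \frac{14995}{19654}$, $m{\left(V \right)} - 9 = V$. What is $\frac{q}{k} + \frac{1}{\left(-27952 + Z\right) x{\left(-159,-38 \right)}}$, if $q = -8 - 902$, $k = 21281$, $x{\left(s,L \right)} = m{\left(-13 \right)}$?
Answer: $- \frac{76897617621}{1798681916222} \approx -0.042752$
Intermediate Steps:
$m{\left(V \right)} = 9 + V$
$x{\left(s,L \right)} = -4$ ($x{\left(s,L \right)} = 9 - 13 = -4$)
$Z = - \frac{14995}{19654}$ ($Z = \left(-14995\right) \frac{1}{19654} = - \frac{14995}{19654} \approx -0.76295$)
$q = -910$ ($q = -8 - 902 = -910$)
$\frac{q}{k} + \frac{1}{\left(-27952 + Z\right) x{\left(-159,-38 \right)}} = - \frac{910}{21281} + \frac{1}{\left(-27952 - \frac{14995}{19654}\right) \left(-4\right)} = \left(-910\right) \frac{1}{21281} + \frac{1}{- \frac{549383603}{19654}} \left(- \frac{1}{4}\right) = - \frac{70}{1637} - - \frac{9827}{1098767206} = - \frac{70}{1637} + \frac{9827}{1098767206} = - \frac{76897617621}{1798681916222}$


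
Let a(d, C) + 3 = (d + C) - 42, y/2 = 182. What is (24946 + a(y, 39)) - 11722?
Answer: 13582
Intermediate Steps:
y = 364 (y = 2*182 = 364)
a(d, C) = -45 + C + d (a(d, C) = -3 + ((d + C) - 42) = -3 + ((C + d) - 42) = -3 + (-42 + C + d) = -45 + C + d)
(24946 + a(y, 39)) - 11722 = (24946 + (-45 + 39 + 364)) - 11722 = (24946 + 358) - 11722 = 25304 - 11722 = 13582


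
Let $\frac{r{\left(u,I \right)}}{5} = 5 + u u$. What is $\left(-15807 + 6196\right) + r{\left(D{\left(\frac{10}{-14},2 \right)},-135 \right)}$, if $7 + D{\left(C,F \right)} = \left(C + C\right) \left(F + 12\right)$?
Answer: $-5941$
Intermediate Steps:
$D{\left(C,F \right)} = -7 + 2 C \left(12 + F\right)$ ($D{\left(C,F \right)} = -7 + \left(C + C\right) \left(F + 12\right) = -7 + 2 C \left(12 + F\right)$)
$r{\left(u,I \right)} = 25 + 5 u^{2}$ ($r{\left(u,I \right)} = 5 \left(5 + u u\right) = 5 \left(5 + u^{2}\right) = 25 + 5 u^{2}$)
$\left(-15807 + 6196\right) + r{\left(D{\left(\frac{10}{-14},2 \right)},-135 \right)} = \left(-15807 + 6196\right) + \left(25 + 5 \left(-7 + 24 \frac{10}{-14} + 2 \frac{10}{-14} \cdot 2\right)^{2}\right) = -9611 + \left(25 + 5 \left(-7 + 24 \cdot 10 \left(- \frac{1}{14}\right) + 2 \cdot 10 \left(- \frac{1}{14}\right) 2\right)^{2}\right) = -9611 + \left(25 + 5 \left(-7 + 24 \left(- \frac{5}{7}\right) + 2 \left(- \frac{5}{7}\right) 2\right)^{2}\right) = -9611 + \left(25 + 5 \left(-7 - \frac{120}{7} - \frac{20}{7}\right)^{2}\right) = -9611 + \left(25 + 5 \left(-27\right)^{2}\right) = -9611 + \left(25 + 5 \cdot 729\right) = -9611 + \left(25 + 3645\right) = -9611 + 3670 = -5941$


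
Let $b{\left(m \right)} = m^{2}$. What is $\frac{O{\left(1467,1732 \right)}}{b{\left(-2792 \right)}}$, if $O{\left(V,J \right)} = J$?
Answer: $\frac{433}{1948816} \approx 0.00022219$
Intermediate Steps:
$\frac{O{\left(1467,1732 \right)}}{b{\left(-2792 \right)}} = \frac{1732}{\left(-2792\right)^{2}} = \frac{1732}{7795264} = 1732 \cdot \frac{1}{7795264} = \frac{433}{1948816}$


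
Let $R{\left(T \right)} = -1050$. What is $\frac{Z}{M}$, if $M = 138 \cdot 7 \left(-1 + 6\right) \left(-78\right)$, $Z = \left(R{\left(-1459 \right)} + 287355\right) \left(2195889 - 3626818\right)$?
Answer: $\frac{27312141823}{25116} \approx 1.0874 \cdot 10^{6}$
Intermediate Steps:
$Z = -409682127345$ ($Z = \left(-1050 + 287355\right) \left(2195889 - 3626818\right) = 286305 \left(-1430929\right) = -409682127345$)
$M = -376740$ ($M = 138 \cdot 7 \cdot 5 \left(-78\right) = 138 \cdot 35 \left(-78\right) = 4830 \left(-78\right) = -376740$)
$\frac{Z}{M} = - \frac{409682127345}{-376740} = \left(-409682127345\right) \left(- \frac{1}{376740}\right) = \frac{27312141823}{25116}$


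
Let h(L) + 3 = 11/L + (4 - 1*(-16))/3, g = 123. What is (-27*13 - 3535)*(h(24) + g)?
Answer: -1976031/4 ≈ -4.9401e+5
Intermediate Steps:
h(L) = 11/3 + 11/L (h(L) = -3 + (11/L + (4 - 1*(-16))/3) = -3 + (11/L + (4 + 16)*(⅓)) = -3 + (11/L + 20*(⅓)) = -3 + (11/L + 20/3) = -3 + (20/3 + 11/L) = 11/3 + 11/L)
(-27*13 - 3535)*(h(24) + g) = (-27*13 - 3535)*((11/3 + 11/24) + 123) = (-351 - 3535)*((11/3 + 11*(1/24)) + 123) = -3886*((11/3 + 11/24) + 123) = -3886*(33/8 + 123) = -3886*1017/8 = -1976031/4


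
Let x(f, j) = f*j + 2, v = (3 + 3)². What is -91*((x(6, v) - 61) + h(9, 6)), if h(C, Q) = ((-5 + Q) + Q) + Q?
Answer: -15470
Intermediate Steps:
v = 36 (v = 6² = 36)
x(f, j) = 2 + f*j
h(C, Q) = -5 + 3*Q (h(C, Q) = (-5 + 2*Q) + Q = -5 + 3*Q)
-91*((x(6, v) - 61) + h(9, 6)) = -91*(((2 + 6*36) - 61) + (-5 + 3*6)) = -91*(((2 + 216) - 61) + (-5 + 18)) = -91*((218 - 61) + 13) = -91*(157 + 13) = -91*170 = -15470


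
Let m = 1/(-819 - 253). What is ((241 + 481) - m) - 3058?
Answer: -2504191/1072 ≈ -2336.0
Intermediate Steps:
m = -1/1072 (m = 1/(-1072) = -1/1072 ≈ -0.00093284)
((241 + 481) - m) - 3058 = ((241 + 481) - 1*(-1/1072)) - 3058 = (722 + 1/1072) - 3058 = 773985/1072 - 3058 = -2504191/1072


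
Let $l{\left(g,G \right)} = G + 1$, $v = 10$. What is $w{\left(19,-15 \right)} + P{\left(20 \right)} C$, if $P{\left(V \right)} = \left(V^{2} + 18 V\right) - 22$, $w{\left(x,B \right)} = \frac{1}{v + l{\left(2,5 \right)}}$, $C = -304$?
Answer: $- \frac{3589631}{16} \approx -2.2435 \cdot 10^{5}$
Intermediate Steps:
$l{\left(g,G \right)} = 1 + G$
$w{\left(x,B \right)} = \frac{1}{16}$ ($w{\left(x,B \right)} = \frac{1}{10 + \left(1 + 5\right)} = \frac{1}{10 + 6} = \frac{1}{16}$)
$P{\left(V \right)} = -22 + V^{2} + 18 V$
$w{\left(19,-15 \right)} + P{\left(20 \right)} C = \frac{1}{16} + \left(-22 + 20^{2} + 18 \cdot 20\right) \left(-304\right) = \frac{1}{16} + \left(-22 + 400 + 360\right) \left(-304\right) = \frac{1}{16} + 738 \left(-304\right) = \frac{1}{16} - 224352 = - \frac{3589631}{16}$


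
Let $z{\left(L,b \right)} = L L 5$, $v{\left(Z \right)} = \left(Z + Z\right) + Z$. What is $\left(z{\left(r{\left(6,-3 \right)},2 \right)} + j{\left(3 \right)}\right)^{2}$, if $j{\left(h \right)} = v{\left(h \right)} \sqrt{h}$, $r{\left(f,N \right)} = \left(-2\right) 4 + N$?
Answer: $366268 + 10890 \sqrt{3} \approx 3.8513 \cdot 10^{5}$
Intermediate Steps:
$v{\left(Z \right)} = 3 Z$ ($v{\left(Z \right)} = 2 Z + Z = 3 Z$)
$r{\left(f,N \right)} = -8 + N$
$z{\left(L,b \right)} = 5 L^{2}$ ($z{\left(L,b \right)} = L 5 L = 5 L^{2}$)
$j{\left(h \right)} = 3 h^{\frac{3}{2}}$ ($j{\left(h \right)} = 3 h \sqrt{h} = 3 h^{\frac{3}{2}}$)
$\left(z{\left(r{\left(6,-3 \right)},2 \right)} + j{\left(3 \right)}\right)^{2} = \left(5 \left(-8 - 3\right)^{2} + 3 \cdot 3^{\frac{3}{2}}\right)^{2} = \left(5 \left(-11\right)^{2} + 3 \cdot 3 \sqrt{3}\right)^{2} = \left(5 \cdot 121 + 9 \sqrt{3}\right)^{2} = \left(605 + 9 \sqrt{3}\right)^{2}$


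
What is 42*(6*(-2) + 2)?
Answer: -420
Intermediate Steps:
42*(6*(-2) + 2) = 42*(-12 + 2) = 42*(-10) = -420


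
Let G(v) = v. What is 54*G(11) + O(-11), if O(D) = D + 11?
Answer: 594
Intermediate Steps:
O(D) = 11 + D
54*G(11) + O(-11) = 54*11 + (11 - 11) = 594 + 0 = 594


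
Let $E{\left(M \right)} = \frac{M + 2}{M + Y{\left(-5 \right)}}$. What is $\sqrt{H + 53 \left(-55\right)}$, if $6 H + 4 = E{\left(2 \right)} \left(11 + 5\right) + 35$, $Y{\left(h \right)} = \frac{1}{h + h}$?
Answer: $\frac{i \sqrt{37743234}}{114} \approx 53.891 i$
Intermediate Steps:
$Y{\left(h \right)} = \frac{1}{2 h}$
$E{\left(M \right)} = \frac{2 + M}{- \frac{1}{10} + M}$ ($E{\left(M \right)} = \frac{M + 2}{M + \frac{1}{2 \left(-5\right)}} = \frac{2 + M}{M + \frac{1}{2} \left(- \frac{1}{5}\right)} = \frac{2 + M}{M - \frac{1}{10}} = \frac{2 + M}{- \frac{1}{10} + M}$)
$H = \frac{1229}{114}$ ($H = - \frac{2}{3} + \frac{\frac{10 \left(2 + 2\right)}{-1 + 10 \cdot 2} \left(11 + 5\right) + 35}{6} = - \frac{2}{3} + \frac{10 \frac{1}{-1 + 20} \cdot 4 \cdot 16 + 35}{6} = - \frac{2}{3} + \frac{10 \cdot \frac{1}{19} \cdot 4 \cdot 16 + 35}{6} = - \frac{2}{3} + \frac{\frac{40}{19} \cdot 16 + 35}{6} = - \frac{2}{3} + \frac{\frac{640}{19} + 35}{6} = - \frac{2}{3} + \frac{1}{6} \cdot \frac{1305}{19} = - \frac{2}{3} + \frac{435}{38} = \frac{1229}{114} \approx 10.781$)
$\sqrt{H + 53 \left(-55\right)} = \sqrt{\frac{1229}{114} + 53 \left(-55\right)} = \sqrt{\frac{1229}{114} - 2915} = \sqrt{- \frac{331081}{114}} = \frac{i \sqrt{37743234}}{114}$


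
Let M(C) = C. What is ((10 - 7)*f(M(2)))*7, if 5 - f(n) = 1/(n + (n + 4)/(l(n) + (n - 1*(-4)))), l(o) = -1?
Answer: 1575/16 ≈ 98.438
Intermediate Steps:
f(n) = 5 - 1/(n + (4 + n)/(3 + n)) (f(n) = 5 - 1/(n + (n + 4)/(-1 + (n - 1*(-4)))) = 5 - 1/(n + (4 + n)/(-1 + (n + 4))) = 5 - 1/(n + (4 + n)/(-1 + (4 + n))) = 5 - 1/(n + (4 + n)/(3 + n)))
((10 - 7)*f(M(2)))*7 = ((10 - 7)*((17 + 5*2² + 19*2)/(4 + 2² + 4*2)))*7 = (3*((17 + 5*4 + 38)/(4 + 4 + 8)))*7 = (3*((17 + 20 + 38)/16))*7 = (3*((1/16)*75))*7 = (3*(75/16))*7 = (225/16)*7 = 1575/16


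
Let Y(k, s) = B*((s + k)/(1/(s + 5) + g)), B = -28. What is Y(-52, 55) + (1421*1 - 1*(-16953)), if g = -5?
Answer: 5498866/299 ≈ 18391.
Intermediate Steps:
Y(k, s) = -28*(k + s)/(-5 + 1/(5 + s)) (Y(k, s) = -28*(s + k)/(1/(s + 5) - 5) = -28*(k + s)/(1/(5 + s) - 5) = -28*(k + s)/(-5 + 1/(5 + s)))
Y(-52, 55) + (1421*1 - 1*(-16953)) = 28*(55² + 5*(-52) + 5*55 - 52*55)/(24 + 5*55) + (1421*1 - 1*(-16953)) = 28*(3025 - 260 + 275 - 2860)/(24 + 275) + (1421 + 16953) = 28*180/299 + 18374 = 28*(1/299)*180 + 18374 = 5040/299 + 18374 = 5498866/299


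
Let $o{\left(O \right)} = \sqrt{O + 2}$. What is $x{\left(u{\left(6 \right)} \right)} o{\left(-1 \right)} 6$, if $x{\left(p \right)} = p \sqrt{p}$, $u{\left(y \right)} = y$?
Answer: $36 \sqrt{6} \approx 88.182$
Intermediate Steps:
$o{\left(O \right)} = \sqrt{2 + O}$
$x{\left(p \right)} = p^{\frac{3}{2}}$
$x{\left(u{\left(6 \right)} \right)} o{\left(-1 \right)} 6 = 6^{\frac{3}{2}} \sqrt{2 - 1} \cdot 6 = 6 \sqrt{6} \sqrt{1} \cdot 6 = 6 \sqrt{6} \cdot 1 \cdot 6 = 6 \sqrt{6} \cdot 6 = 36 \sqrt{6}$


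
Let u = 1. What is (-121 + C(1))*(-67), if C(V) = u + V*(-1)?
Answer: 8107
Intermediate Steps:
C(V) = 1 - V (C(V) = 1 + V*(-1) = 1 - V)
(-121 + C(1))*(-67) = (-121 + (1 - 1*1))*(-67) = (-121 + (1 - 1))*(-67) = (-121 + 0)*(-67) = -121*(-67) = 8107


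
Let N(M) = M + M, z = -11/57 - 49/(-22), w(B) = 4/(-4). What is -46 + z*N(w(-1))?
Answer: -31393/627 ≈ -50.069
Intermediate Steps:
w(B) = -1 (w(B) = 4*(-¼) = -1)
z = 2551/1254 (z = -11*1/57 - 49*(-1/22) = -11/57 + 49/22 = 2551/1254 ≈ 2.0343)
N(M) = 2*M
-46 + z*N(w(-1)) = -46 + 2551*(2*(-1))/1254 = -46 + (2551/1254)*(-2) = -46 - 2551/627 = -31393/627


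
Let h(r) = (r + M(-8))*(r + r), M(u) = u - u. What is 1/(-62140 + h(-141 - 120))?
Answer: 1/74102 ≈ 1.3495e-5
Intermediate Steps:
M(u) = 0
h(r) = 2*r² (h(r) = (r + 0)*(r + r) = r*(2*r) = 2*r²)
1/(-62140 + h(-141 - 120)) = 1/(-62140 + 2*(-141 - 120)²) = 1/(-62140 + 2*(-261)²) = 1/(-62140 + 2*68121) = 1/(-62140 + 136242) = 1/74102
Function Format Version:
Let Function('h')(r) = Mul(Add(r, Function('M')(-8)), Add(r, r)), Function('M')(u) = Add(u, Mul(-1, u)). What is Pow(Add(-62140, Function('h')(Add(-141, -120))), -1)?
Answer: Rational(1, 74102) ≈ 1.3495e-5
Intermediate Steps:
Function('M')(u) = 0
Function('h')(r) = Mul(2, Pow(r, 2)) (Function('h')(r) = Mul(Add(r, 0), Add(r, r)) = Mul(r, Mul(2, r)) = Mul(2, Pow(r, 2)))
Pow(Add(-62140, Function('h')(Add(-141, -120))), -1) = Pow(Add(-62140, Mul(2, Pow(Add(-141, -120), 2))), -1) = Pow(Add(-62140, Mul(2, Pow(-261, 2))), -1) = Pow(Add(-62140, Mul(2, 68121)), -1) = Pow(Add(-62140, 136242), -1) = Pow(74102, -1) = Rational(1, 74102)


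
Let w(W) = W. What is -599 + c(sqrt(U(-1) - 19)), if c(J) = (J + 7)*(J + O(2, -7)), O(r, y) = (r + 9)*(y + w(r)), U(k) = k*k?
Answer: -1002 - 144*I*sqrt(2) ≈ -1002.0 - 203.65*I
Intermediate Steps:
U(k) = k**2
O(r, y) = (9 + r)*(r + y) (O(r, y) = (r + 9)*(y + r) = (9 + r)*(r + y))
c(J) = (-55 + J)*(7 + J) (c(J) = (J + 7)*(J + (2**2 + 9*2 + 9*(-7) + 2*(-7))) = (7 + J)*(J + (4 + 18 - 63 - 14)) = (7 + J)*(J - 55) = (7 + J)*(-55 + J) = (-55 + J)*(7 + J))
-599 + c(sqrt(U(-1) - 19)) = -599 + (-385 + (sqrt((-1)**2 - 19))**2 - 48*sqrt((-1)**2 - 19)) = -599 + (-385 + (sqrt(1 - 19))**2 - 48*sqrt(1 - 19)) = -599 + (-385 + (sqrt(-18))**2 - 144*I*sqrt(2)) = -599 + (-385 + (3*I*sqrt(2))**2 - 144*I*sqrt(2)) = -599 + (-385 - 18 - 144*I*sqrt(2)) = -599 + (-403 - 144*I*sqrt(2)) = -1002 - 144*I*sqrt(2)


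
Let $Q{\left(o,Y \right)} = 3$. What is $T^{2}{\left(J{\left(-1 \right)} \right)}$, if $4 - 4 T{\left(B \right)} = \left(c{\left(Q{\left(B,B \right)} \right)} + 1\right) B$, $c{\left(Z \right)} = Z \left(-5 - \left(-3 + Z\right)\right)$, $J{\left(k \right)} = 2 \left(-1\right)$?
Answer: $36$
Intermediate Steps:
$J{\left(k \right)} = -2$
$c{\left(Z \right)} = Z \left(-2 - Z\right)$
$T{\left(B \right)} = 1 + \frac{7 B}{2}$ ($T{\left(B \right)} = 1 - \frac{\left(\left(-1\right) 3 \left(2 + 3\right) + 1\right) B}{4} = 1 - \frac{\left(\left(-1\right) 3 \cdot 5 + 1\right) B}{4} = 1 - \frac{\left(-15 + 1\right) B}{4} = 1 - \frac{\left(-14\right) B}{4} = 1 + \frac{7 B}{2}$)
$T^{2}{\left(J{\left(-1 \right)} \right)} = \left(1 + \frac{7}{2} \left(-2\right)\right)^{2} = \left(1 - 7\right)^{2} = \left(-6\right)^{2} = 36$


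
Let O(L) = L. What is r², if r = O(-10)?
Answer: 100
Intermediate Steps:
r = -10
r² = (-10)² = 100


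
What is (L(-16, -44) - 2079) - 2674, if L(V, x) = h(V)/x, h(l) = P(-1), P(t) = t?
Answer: -209131/44 ≈ -4753.0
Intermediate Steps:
h(l) = -1
L(V, x) = -1/x
(L(-16, -44) - 2079) - 2674 = (-1/(-44) - 2079) - 2674 = (-1*(-1/44) - 2079) - 2674 = (1/44 - 2079) - 2674 = -91475/44 - 2674 = -209131/44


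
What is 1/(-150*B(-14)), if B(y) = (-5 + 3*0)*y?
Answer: -1/10500 ≈ -9.5238e-5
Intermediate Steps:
B(y) = -5*y (B(y) = (-5 + 0)*y = -5*y)
1/(-150*B(-14)) = 1/(-(-750)*(-14)) = 1/(-150*70) = 1/(-10500) = -1/10500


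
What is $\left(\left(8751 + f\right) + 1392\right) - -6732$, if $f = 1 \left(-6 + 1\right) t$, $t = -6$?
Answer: $16905$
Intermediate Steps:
$f = 30$ ($f = 1 \left(-6 + 1\right) \left(-6\right) = 1 \left(-5\right) \left(-6\right) = \left(-5\right) \left(-6\right) = 30$)
$\left(\left(8751 + f\right) + 1392\right) - -6732 = \left(\left(8751 + 30\right) + 1392\right) - -6732 = \left(8781 + 1392\right) + 6732 = 10173 + 6732 = 16905$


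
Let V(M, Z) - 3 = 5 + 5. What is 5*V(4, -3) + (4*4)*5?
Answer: 145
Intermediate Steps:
V(M, Z) = 13 (V(M, Z) = 3 + (5 + 5) = 3 + 10 = 13)
5*V(4, -3) + (4*4)*5 = 5*13 + (4*4)*5 = 65 + 16*5 = 65 + 80 = 145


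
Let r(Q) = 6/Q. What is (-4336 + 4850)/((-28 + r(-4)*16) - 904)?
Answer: -257/478 ≈ -0.53766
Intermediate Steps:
(-4336 + 4850)/((-28 + r(-4)*16) - 904) = (-4336 + 4850)/((-28 + (6/(-4))*16) - 904) = 514/((-28 + (6*(-1/4))*16) - 904) = 514/((-28 - 3/2*16) - 904) = 514/((-28 - 24) - 904) = 514/(-52 - 904) = 514/(-956) = 514*(-1/956) = -257/478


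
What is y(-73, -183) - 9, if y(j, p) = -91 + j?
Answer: -173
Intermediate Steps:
y(-73, -183) - 9 = (-91 - 73) - 9 = -164 - 9 = -173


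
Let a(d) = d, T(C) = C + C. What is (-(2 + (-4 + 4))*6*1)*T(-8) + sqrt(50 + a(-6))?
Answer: 192 + 2*sqrt(11) ≈ 198.63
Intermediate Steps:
T(C) = 2*C
(-(2 + (-4 + 4))*6*1)*T(-8) + sqrt(50 + a(-6)) = (-(2 + (-4 + 4))*6*1)*(2*(-8)) + sqrt(50 - 6) = (-(2 + 0)*6*1)*(-16) + sqrt(44) = (-2*6*1)*(-16) + 2*sqrt(11) = (-1*12*1)*(-16) + 2*sqrt(11) = -12*1*(-16) + 2*sqrt(11) = -12*(-16) + 2*sqrt(11) = 192 + 2*sqrt(11)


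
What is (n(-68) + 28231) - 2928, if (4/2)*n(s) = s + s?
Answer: 25235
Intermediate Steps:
n(s) = s (n(s) = (s + s)/2 = (2*s)/2 = s)
(n(-68) + 28231) - 2928 = (-68 + 28231) - 2928 = 28163 - 2928 = 25235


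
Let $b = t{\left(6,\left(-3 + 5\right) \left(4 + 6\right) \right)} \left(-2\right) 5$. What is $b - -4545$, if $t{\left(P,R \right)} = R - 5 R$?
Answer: $5345$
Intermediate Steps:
$t{\left(P,R \right)} = - 4 R$
$b = 800$ ($b = - 4 \left(-3 + 5\right) \left(4 + 6\right) \left(-2\right) 5 = - 4 \cdot 2 \cdot 10 \left(-2\right) 5 = \left(-4\right) 20 \left(-2\right) 5 = \left(-80\right) \left(-2\right) 5 = 160 \cdot 5 = 800$)
$b - -4545 = 800 - -4545 = 800 + 4545 = 5345$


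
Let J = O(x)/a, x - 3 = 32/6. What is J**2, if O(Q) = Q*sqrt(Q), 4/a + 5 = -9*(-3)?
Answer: 1890625/108 ≈ 17506.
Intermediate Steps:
a = 2/11 (a = 4/(-5 - 9*(-3)) = 4/(-5 + 27) = 4/22 = 4*(1/22) = 2/11 ≈ 0.18182)
x = 25/3 (x = 3 + 32/6 = 3 + 32*(1/6) = 3 + 16/3 = 25/3 ≈ 8.3333)
O(Q) = Q**(3/2)
J = 1375*sqrt(3)/18 (J = (25/3)**(3/2)/(2/11) = (125*sqrt(3)/9)*(11/2) = 1375*sqrt(3)/18 ≈ 132.31)
J**2 = (1375*sqrt(3)/18)**2 = 1890625/108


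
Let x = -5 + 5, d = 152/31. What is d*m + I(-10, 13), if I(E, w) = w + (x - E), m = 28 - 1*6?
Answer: 4057/31 ≈ 130.87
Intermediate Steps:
d = 152/31 (d = 152*(1/31) = 152/31 ≈ 4.9032)
x = 0
m = 22 (m = 28 - 6 = 22)
I(E, w) = w - E (I(E, w) = w + (0 - E) = w - E)
d*m + I(-10, 13) = (152/31)*22 + (13 - 1*(-10)) = 3344/31 + (13 + 10) = 3344/31 + 23 = 4057/31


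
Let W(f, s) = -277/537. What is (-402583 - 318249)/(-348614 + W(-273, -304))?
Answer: 387086784/187205995 ≈ 2.0677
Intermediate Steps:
W(f, s) = -277/537 (W(f, s) = -277*1/537 = -277/537)
(-402583 - 318249)/(-348614 + W(-273, -304)) = (-402583 - 318249)/(-348614 - 277/537) = -720832/(-187205995/537) = -720832*(-537/187205995) = 387086784/187205995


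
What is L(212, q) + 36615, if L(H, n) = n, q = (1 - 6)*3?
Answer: 36600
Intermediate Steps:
q = -15 (q = -5*3 = -15)
L(212, q) + 36615 = -15 + 36615 = 36600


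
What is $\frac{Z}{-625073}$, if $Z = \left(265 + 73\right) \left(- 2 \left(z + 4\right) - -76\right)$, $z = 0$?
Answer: $- \frac{1352}{36769} \approx -0.03677$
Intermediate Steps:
$Z = 22984$ ($Z = \left(265 + 73\right) \left(- 2 \left(0 + 4\right) - -76\right) = 338 \left(\left(-2\right) 4 + 76\right) = 338 \left(-8 + 76\right) = 338 \cdot 68 = 22984$)
$\frac{Z}{-625073} = \frac{22984}{-625073} = 22984 \left(- \frac{1}{625073}\right) = - \frac{1352}{36769}$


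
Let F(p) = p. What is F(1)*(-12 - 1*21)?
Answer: -33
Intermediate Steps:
F(1)*(-12 - 1*21) = 1*(-12 - 1*21) = 1*(-12 - 21) = 1*(-33) = -33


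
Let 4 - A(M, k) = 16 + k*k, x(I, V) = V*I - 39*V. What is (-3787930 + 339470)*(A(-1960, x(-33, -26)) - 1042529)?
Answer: 15679888985500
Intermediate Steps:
x(I, V) = -39*V + I*V (x(I, V) = I*V - 39*V = -39*V + I*V)
A(M, k) = -12 - k**2 (A(M, k) = 4 - (16 + k*k) = 4 - (16 + k**2) = 4 + (-16 - k**2) = -12 - k**2)
(-3787930 + 339470)*(A(-1960, x(-33, -26)) - 1042529) = (-3787930 + 339470)*((-12 - (-26*(-39 - 33))**2) - 1042529) = -3448460*((-12 - (-26*(-72))**2) - 1042529) = -3448460*((-12 - 1*1872**2) - 1042529) = -3448460*((-12 - 1*3504384) - 1042529) = -3448460*((-12 - 3504384) - 1042529) = -3448460*(-3504396 - 1042529) = -3448460*(-4546925) = 15679888985500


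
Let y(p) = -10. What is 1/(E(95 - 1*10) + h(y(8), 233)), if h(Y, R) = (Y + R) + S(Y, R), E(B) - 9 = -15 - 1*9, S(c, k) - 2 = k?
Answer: 1/443 ≈ 0.0022573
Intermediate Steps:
S(c, k) = 2 + k
E(B) = -15 (E(B) = 9 + (-15 - 1*9) = 9 + (-15 - 9) = 9 - 24 = -15)
h(Y, R) = 2 + Y + 2*R (h(Y, R) = (Y + R) + (2 + R) = (R + Y) + (2 + R) = 2 + Y + 2*R)
1/(E(95 - 1*10) + h(y(8), 233)) = 1/(-15 + (2 - 10 + 2*233)) = 1/(-15 + (2 - 10 + 466)) = 1/(-15 + 458) = 1/443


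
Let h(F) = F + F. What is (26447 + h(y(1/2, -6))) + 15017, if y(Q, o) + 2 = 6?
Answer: 41472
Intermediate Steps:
y(Q, o) = 4 (y(Q, o) = -2 + 6 = 4)
h(F) = 2*F
(26447 + h(y(1/2, -6))) + 15017 = (26447 + 2*4) + 15017 = (26447 + 8) + 15017 = 26455 + 15017 = 41472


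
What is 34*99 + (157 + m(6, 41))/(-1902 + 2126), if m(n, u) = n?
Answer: 754147/224 ≈ 3366.7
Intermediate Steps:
34*99 + (157 + m(6, 41))/(-1902 + 2126) = 34*99 + (157 + 6)/(-1902 + 2126) = 3366 + 163/224 = 754147/224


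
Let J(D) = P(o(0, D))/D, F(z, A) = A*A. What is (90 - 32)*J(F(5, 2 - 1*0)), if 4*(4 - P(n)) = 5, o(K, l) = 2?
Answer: 319/8 ≈ 39.875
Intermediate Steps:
P(n) = 11/4 (P(n) = 4 - ¼*5 = 4 - 5/4 = 11/4)
F(z, A) = A²
J(D) = 11/(4*D)
(90 - 32)*J(F(5, 2 - 1*0)) = (90 - 32)*(11/(4*((2 - 1*0)²))) = 58*(11/(4*((2 + 0)²))) = 58*(11/(4*(2²))) = 58*((11/4)/4) = 58*((11/4)*(¼)) = 58*(11/16) = 319/8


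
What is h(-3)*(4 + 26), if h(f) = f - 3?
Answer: -180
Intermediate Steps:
h(f) = -3 + f
h(-3)*(4 + 26) = (-3 - 3)*(4 + 26) = -6*30 = -180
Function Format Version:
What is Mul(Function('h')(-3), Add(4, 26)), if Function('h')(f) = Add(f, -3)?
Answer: -180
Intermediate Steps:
Function('h')(f) = Add(-3, f)
Mul(Function('h')(-3), Add(4, 26)) = Mul(Add(-3, -3), Add(4, 26)) = Mul(-6, 30) = -180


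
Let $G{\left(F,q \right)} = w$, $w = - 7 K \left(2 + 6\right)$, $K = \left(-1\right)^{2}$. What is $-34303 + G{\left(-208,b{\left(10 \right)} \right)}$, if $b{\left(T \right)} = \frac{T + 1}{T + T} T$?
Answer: $-34359$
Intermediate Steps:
$K = 1$
$b{\left(T \right)} = \frac{1}{2} + \frac{T}{2}$ ($b{\left(T \right)} = \frac{1 + T}{2 T} T = \frac{1}{2} + \frac{T}{2}$)
$w = -56$ ($w = - 7 \cdot 1 \left(2 + 6\right) = - 7 \cdot 1 \cdot 8 = \left(-7\right) 8 = -56$)
$G{\left(F,q \right)} = -56$
$-34303 + G{\left(-208,b{\left(10 \right)} \right)} = -34303 - 56 = -34359$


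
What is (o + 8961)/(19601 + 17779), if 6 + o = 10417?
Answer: 4843/9345 ≈ 0.51824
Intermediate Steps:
o = 10411 (o = -6 + 10417 = 10411)
(o + 8961)/(19601 + 17779) = (10411 + 8961)/(19601 + 17779) = 19372/37380 = 19372*(1/37380) = 4843/9345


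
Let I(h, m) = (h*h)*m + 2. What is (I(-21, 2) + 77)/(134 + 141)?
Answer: 961/275 ≈ 3.4945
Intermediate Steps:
I(h, m) = 2 + m*h² (I(h, m) = h²*m + 2 = m*h² + 2 = 2 + m*h²)
(I(-21, 2) + 77)/(134 + 141) = ((2 + 2*(-21)²) + 77)/(134 + 141) = ((2 + 2*441) + 77)/275 = ((2 + 882) + 77)*(1/275) = (884 + 77)*(1/275) = 961*(1/275) = 961/275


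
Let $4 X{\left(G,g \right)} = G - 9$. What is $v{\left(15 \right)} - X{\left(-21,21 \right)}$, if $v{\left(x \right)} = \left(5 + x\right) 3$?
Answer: $\frac{135}{2} \approx 67.5$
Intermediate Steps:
$X{\left(G,g \right)} = - \frac{9}{4} + \frac{G}{4}$ ($X{\left(G,g \right)} = \frac{G - 9}{4} = \frac{-9 + G}{4} = - \frac{9}{4} + \frac{G}{4}$)
$v{\left(x \right)} = 15 + 3 x$
$v{\left(15 \right)} - X{\left(-21,21 \right)} = \left(15 + 3 \cdot 15\right) - \left(- \frac{9}{4} + \frac{1}{4} \left(-21\right)\right) = \left(15 + 45\right) - \left(- \frac{9}{4} - \frac{21}{4}\right) = 60 - - \frac{15}{2} = 60 + \frac{15}{2} = \frac{135}{2}$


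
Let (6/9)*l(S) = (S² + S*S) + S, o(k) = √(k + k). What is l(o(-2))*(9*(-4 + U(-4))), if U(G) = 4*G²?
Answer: -6480 + 1620*I ≈ -6480.0 + 1620.0*I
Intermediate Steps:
o(k) = √2*√k (o(k) = √(2*k) = √2*√k)
l(S) = 3*S² + 3*S/2 (l(S) = 3*((S² + S*S) + S)/2 = 3*((S² + S²) + S)/2 = 3*(2*S² + S)/2 = 3*(S + 2*S²)/2 = 3*S² + 3*S/2)
l(o(-2))*(9*(-4 + U(-4))) = (3*(√2*√(-2))*(1 + 2*(√2*√(-2)))/2)*(9*(-4 + 4*(-4)²)) = (3*(√2*(I*√2))*(1 + 2*(√2*(I*√2)))/2)*(9*(-4 + 4*16)) = (3*(2*I)*(1 + 2*(2*I))/2)*(9*(-4 + 64)) = (3*(2*I)*(1 + 4*I)/2)*(9*60) = (3*I*(1 + 4*I))*540 = 1620*I*(1 + 4*I)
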